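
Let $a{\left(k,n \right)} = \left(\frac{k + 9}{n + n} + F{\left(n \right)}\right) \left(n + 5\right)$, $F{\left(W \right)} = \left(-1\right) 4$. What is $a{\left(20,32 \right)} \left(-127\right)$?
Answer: $\frac{1066673}{64} \approx 16667.0$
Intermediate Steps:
$F{\left(W \right)} = -4$
$a{\left(k,n \right)} = \left(-4 + \frac{9 + k}{2 n}\right) \left(5 + n\right)$ ($a{\left(k,n \right)} = \left(\frac{k + 9}{n + n} - 4\right) \left(n + 5\right) = \left(\frac{9 + k}{2 n} - 4\right) \left(5 + n\right) = \left(-4 + \frac{9 + k}{2 n}\right) \left(5 + n\right)$)
$a{\left(20,32 \right)} \left(-127\right) = \frac{45 + 5 \cdot 20 + 32 \left(-31 + 20 - 256\right)}{2 \cdot 32} \left(-127\right) = \frac{1}{2} \cdot \frac{1}{32} \left(45 + 100 + 32 \left(-31 + 20 - 256\right)\right) \left(-127\right) = \frac{1}{2} \cdot \frac{1}{32} \left(45 + 100 + 32 \left(-267\right)\right) \left(-127\right) = \frac{1}{2} \cdot \frac{1}{32} \left(45 + 100 - 8544\right) \left(-127\right) = \frac{1}{2} \cdot \frac{1}{32} \left(-8399\right) \left(-127\right) = \left(- \frac{8399}{64}\right) \left(-127\right) = \frac{1066673}{64}$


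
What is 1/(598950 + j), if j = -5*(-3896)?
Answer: 1/618430 ≈ 1.6170e-6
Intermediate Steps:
j = 19480
1/(598950 + j) = 1/(598950 + 19480) = 1/618430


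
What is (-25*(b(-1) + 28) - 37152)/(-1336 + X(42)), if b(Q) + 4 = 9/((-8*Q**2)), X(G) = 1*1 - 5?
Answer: 301791/10720 ≈ 28.152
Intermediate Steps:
X(G) = -4 (X(G) = 1 - 5 = -4)
b(Q) = -4 - 9/(8*Q**2) (b(Q) = -4 + 9/((-8*Q**2)) = -4 + 9*(-1/(8*Q**2)) = -4 - 9/(8*Q**2))
(-25*(b(-1) + 28) - 37152)/(-1336 + X(42)) = (-25*((-4 - 9/8/(-1)**2) + 28) - 37152)/(-1336 - 4) = (-25*((-4 - 9/8*1) + 28) - 37152)/(-1340) = (-25*((-4 - 9/8) + 28) - 37152)*(-1/1340) = (-25*(-41/8 + 28) - 37152)*(-1/1340) = (-25*183/8 - 37152)*(-1/1340) = (-4575/8 - 37152)*(-1/1340) = -301791/8*(-1/1340) = 301791/10720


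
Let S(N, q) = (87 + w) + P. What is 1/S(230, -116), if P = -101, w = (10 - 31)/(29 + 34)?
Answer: -3/43 ≈ -0.069767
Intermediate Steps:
w = -⅓ (w = -21/63 = -21*1/63 = -⅓ ≈ -0.33333)
S(N, q) = -43/3 (S(N, q) = (87 - ⅓) - 101 = 260/3 - 101 = -43/3)
1/S(230, -116) = 1/(-43/3) = -3/43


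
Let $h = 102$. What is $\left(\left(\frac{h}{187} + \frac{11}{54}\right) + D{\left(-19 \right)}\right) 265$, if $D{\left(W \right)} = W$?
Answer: $- \frac{2872865}{594} \approx -4836.5$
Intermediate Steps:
$\left(\left(\frac{h}{187} + \frac{11}{54}\right) + D{\left(-19 \right)}\right) 265 = \left(\left(\frac{102}{187} + \frac{11}{54}\right) - 19\right) 265 = \left(\left(102 \cdot \frac{1}{187} + 11 \cdot \frac{1}{54}\right) - 19\right) 265 = \left(\left(\frac{6}{11} + \frac{11}{54}\right) - 19\right) 265 = \left(\frac{445}{594} - 19\right) 265 = \left(- \frac{10841}{594}\right) 265 = - \frac{2872865}{594}$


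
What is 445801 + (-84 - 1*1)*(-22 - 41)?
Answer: 451156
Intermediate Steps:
445801 + (-84 - 1*1)*(-22 - 41) = 445801 + (-84 - 1)*(-63) = 445801 - 85*(-63) = 445801 + 5355 = 451156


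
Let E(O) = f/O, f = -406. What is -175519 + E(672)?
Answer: -8424941/48 ≈ -1.7552e+5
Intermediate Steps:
E(O) = -406/O
-175519 + E(672) = -175519 - 406/672 = -175519 - 406*1/672 = -175519 - 29/48 = -8424941/48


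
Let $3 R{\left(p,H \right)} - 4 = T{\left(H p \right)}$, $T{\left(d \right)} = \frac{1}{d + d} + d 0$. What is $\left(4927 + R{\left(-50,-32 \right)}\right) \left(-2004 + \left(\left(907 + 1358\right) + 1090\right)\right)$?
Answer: $\frac{21306171117}{3200} \approx 6.6582 \cdot 10^{6}$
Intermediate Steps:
$T{\left(d \right)} = \frac{1}{2 d}$ ($T{\left(d \right)} = \frac{1}{2 d} + 0 = \frac{1}{2 d}$)
$R{\left(p,H \right)} = \frac{4}{3} + \frac{1}{6 H p}$ ($R{\left(p,H \right)} = \frac{4}{3} + \frac{\frac{1}{2} \frac{1}{H p}}{3} = \frac{4}{3} + \frac{\frac{1}{2} \frac{1}{H} \frac{1}{p}}{3} = \frac{4}{3} + \frac{1}{6 H p}$)
$\left(4927 + R{\left(-50,-32 \right)}\right) \left(-2004 + \left(\left(907 + 1358\right) + 1090\right)\right) = \left(4927 + \left(\frac{4}{3} + \frac{1}{6 \left(-32\right) \left(-50\right)}\right)\right) \left(-2004 + \left(\left(907 + 1358\right) + 1090\right)\right) = \left(4927 + \left(\frac{4}{3} + \frac{1}{6} \left(- \frac{1}{32}\right) \left(- \frac{1}{50}\right)\right)\right) \left(-2004 + \left(2265 + 1090\right)\right) = \left(4927 + \left(\frac{4}{3} + \frac{1}{9600}\right)\right) \left(-2004 + 3355\right) = \left(4927 + \frac{4267}{3200}\right) 1351 = \frac{15770667}{3200} \cdot 1351 = \frac{21306171117}{3200}$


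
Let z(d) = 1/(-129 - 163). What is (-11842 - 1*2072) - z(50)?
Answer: -4062887/292 ≈ -13914.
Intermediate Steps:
z(d) = -1/292 (z(d) = 1/(-292) = -1/292)
(-11842 - 1*2072) - z(50) = (-11842 - 1*2072) - 1*(-1/292) = (-11842 - 2072) + 1/292 = -13914 + 1/292 = -4062887/292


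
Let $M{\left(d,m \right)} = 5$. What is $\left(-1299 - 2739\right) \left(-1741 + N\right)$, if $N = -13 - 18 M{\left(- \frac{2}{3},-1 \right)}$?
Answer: $7446072$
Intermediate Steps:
$N = -103$ ($N = -13 - 90 = -103$)
$\left(-1299 - 2739\right) \left(-1741 + N\right) = \left(-1299 - 2739\right) \left(-1741 - 103\right) = \left(-4038\right) \left(-1844\right) = 7446072$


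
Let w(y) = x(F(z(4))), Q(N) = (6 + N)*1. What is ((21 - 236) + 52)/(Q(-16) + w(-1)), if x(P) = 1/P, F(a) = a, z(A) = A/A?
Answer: 163/9 ≈ 18.111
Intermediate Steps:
z(A) = 1
Q(N) = 6 + N
w(y) = 1 (w(y) = 1/1 = 1)
((21 - 236) + 52)/(Q(-16) + w(-1)) = ((21 - 236) + 52)/((6 - 16) + 1) = (-215 + 52)/(-10 + 1) = -163/(-9) = -163*(-1/9) = 163/9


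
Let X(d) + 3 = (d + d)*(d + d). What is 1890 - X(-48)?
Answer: -7323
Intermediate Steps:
X(d) = -3 + 4*d**2 (X(d) = -3 + (d + d)*(d + d) = -3 + (2*d)*(2*d) = -3 + 4*d**2)
1890 - X(-48) = 1890 - (-3 + 4*(-48)**2) = 1890 - (-3 + 4*2304) = 1890 - (-3 + 9216) = 1890 - 1*9213 = 1890 - 9213 = -7323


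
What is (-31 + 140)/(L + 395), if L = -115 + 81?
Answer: 109/361 ≈ 0.30194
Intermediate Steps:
L = -34
(-31 + 140)/(L + 395) = (-31 + 140)/(-34 + 395) = 109/361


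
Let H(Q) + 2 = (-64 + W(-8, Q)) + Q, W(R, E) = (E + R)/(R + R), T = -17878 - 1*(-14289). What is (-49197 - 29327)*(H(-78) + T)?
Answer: 585416051/2 ≈ 2.9271e+8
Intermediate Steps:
T = -3589 (T = -17878 + 14289 = -3589)
W(R, E) = (E + R)/(2*R) (W(R, E) = (E + R)/((2*R)) = (E + R)*(1/(2*R)) = (E + R)/(2*R))
H(Q) = -131/2 + 15*Q/16 (H(Q) = -2 + ((-64 + (½)*(Q - 8)/(-8)) + Q) = -2 + ((-64 + (½)*(-⅛)*(-8 + Q)) + Q) = -2 + ((-64 + (½ - Q/16)) + Q) = -2 + ((-127/2 - Q/16) + Q) = -2 + (-127/2 + 15*Q/16) = -131/2 + 15*Q/16)
(-49197 - 29327)*(H(-78) + T) = (-49197 - 29327)*((-131/2 + (15/16)*(-78)) - 3589) = -78524*((-131/2 - 585/8) - 3589) = -78524*(-1109/8 - 3589) = -78524*(-29821/8) = 585416051/2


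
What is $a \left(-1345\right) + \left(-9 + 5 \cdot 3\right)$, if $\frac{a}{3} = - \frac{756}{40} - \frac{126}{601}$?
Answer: $\frac{92690355}{1202} \approx 77114.0$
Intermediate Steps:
$a = - \frac{344547}{6010}$ ($a = 3 \left(- \frac{756}{40} - \frac{126}{601}\right) = 3 \left(\left(-756\right) \frac{1}{40} - \frac{126}{601}\right) = 3 \left(- \frac{189}{10} - \frac{126}{601}\right) = 3 \left(- \frac{114849}{6010}\right) = - \frac{344547}{6010} \approx -57.329$)
$a \left(-1345\right) + \left(-9 + 5 \cdot 3\right) = \left(- \frac{344547}{6010}\right) \left(-1345\right) + \left(-9 + 5 \cdot 3\right) = \frac{92683143}{1202} + \left(-9 + 15\right) = \frac{92683143}{1202} + 6 = \frac{92690355}{1202}$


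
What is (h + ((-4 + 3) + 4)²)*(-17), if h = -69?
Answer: 1020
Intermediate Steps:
(h + ((-4 + 3) + 4)²)*(-17) = (-69 + ((-4 + 3) + 4)²)*(-17) = (-69 + (-1 + 4)²)*(-17) = (-69 + 3²)*(-17) = (-69 + 9)*(-17) = -60*(-17) = 1020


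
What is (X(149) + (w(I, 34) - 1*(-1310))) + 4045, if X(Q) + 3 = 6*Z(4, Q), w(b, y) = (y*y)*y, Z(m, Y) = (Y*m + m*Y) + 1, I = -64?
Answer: 51814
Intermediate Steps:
Z(m, Y) = 1 + 2*Y*m (Z(m, Y) = (Y*m + Y*m) + 1 = 2*Y*m + 1 = 1 + 2*Y*m)
w(b, y) = y³ (w(b, y) = y²*y = y³)
X(Q) = 3 + 48*Q (X(Q) = -3 + 6*(1 + 2*Q*4) = -3 + 6*(1 + 8*Q) = -3 + (6 + 48*Q) = 3 + 48*Q)
(X(149) + (w(I, 34) - 1*(-1310))) + 4045 = ((3 + 48*149) + (34³ - 1*(-1310))) + 4045 = ((3 + 7152) + (39304 + 1310)) + 4045 = (7155 + 40614) + 4045 = 47769 + 4045 = 51814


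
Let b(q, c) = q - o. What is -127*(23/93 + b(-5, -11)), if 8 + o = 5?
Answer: 20701/93 ≈ 222.59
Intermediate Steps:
o = -3 (o = -8 + 5 = -3)
b(q, c) = 3 + q (b(q, c) = q - 1*(-3) = q + 3 = 3 + q)
-127*(23/93 + b(-5, -11)) = -127*(23/93 + (3 - 5)) = -127*(23*(1/93) - 2) = -127*(23/93 - 2) = -127*(-163/93) = 20701/93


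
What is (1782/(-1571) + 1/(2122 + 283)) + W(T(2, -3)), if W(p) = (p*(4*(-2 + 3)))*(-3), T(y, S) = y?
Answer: -94962259/3778255 ≈ -25.134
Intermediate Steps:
W(p) = -12*p (W(p) = (p*(4*1))*(-3) = (p*4)*(-3) = (4*p)*(-3) = -12*p)
(1782/(-1571) + 1/(2122 + 283)) + W(T(2, -3)) = (1782/(-1571) + 1/(2122 + 283)) - 12*2 = (1782*(-1/1571) + 1/2405) - 24 = (-1782/1571 + 1/2405) - 24 = -4284139/3778255 - 24 = -94962259/3778255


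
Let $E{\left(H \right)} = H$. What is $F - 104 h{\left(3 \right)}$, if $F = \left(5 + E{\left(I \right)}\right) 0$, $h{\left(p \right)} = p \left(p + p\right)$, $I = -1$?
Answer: $-1872$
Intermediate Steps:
$h{\left(p \right)} = 2 p^{2}$ ($h{\left(p \right)} = p 2 p = 2 p^{2}$)
$F = 0$ ($F = \left(5 - 1\right) 0 = 4 \cdot 0 = 0$)
$F - 104 h{\left(3 \right)} = 0 - 104 \cdot 2 \cdot 3^{2} = 0 - 104 \cdot 2 \cdot 9 = 0 - 1872 = -1872$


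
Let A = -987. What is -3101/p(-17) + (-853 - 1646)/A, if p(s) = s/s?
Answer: -145628/47 ≈ -3098.5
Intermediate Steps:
p(s) = 1
-3101/p(-17) + (-853 - 1646)/A = -3101/1 + (-853 - 1646)/(-987) = -3101*1 - 2499*(-1/987) = -3101 + 119/47 = -145628/47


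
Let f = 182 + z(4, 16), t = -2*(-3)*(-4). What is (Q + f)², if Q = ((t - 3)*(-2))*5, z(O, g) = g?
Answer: 219024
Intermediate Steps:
t = -24 (t = 6*(-4) = -24)
Q = 270 (Q = ((-24 - 3)*(-2))*5 = -27*(-2)*5 = 54*5 = 270)
f = 198 (f = 182 + 16 = 198)
(Q + f)² = (270 + 198)² = 468² = 219024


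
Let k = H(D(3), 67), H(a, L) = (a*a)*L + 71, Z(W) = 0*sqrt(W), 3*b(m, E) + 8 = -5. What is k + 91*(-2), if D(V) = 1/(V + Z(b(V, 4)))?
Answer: -932/9 ≈ -103.56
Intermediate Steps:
b(m, E) = -13/3 (b(m, E) = -8/3 + (1/3)*(-5) = -8/3 - 5/3 = -13/3)
Z(W) = 0
D(V) = 1/V (D(V) = 1/(V + 0) = 1/V)
H(a, L) = 71 + L*a**2 (H(a, L) = a**2*L + 71 = L*a**2 + 71 = 71 + L*a**2)
k = 706/9 (k = 71 + 67*(1/3)**2 = 71 + 67*(1/9) = 71 + 67/9 = 706/9 ≈ 78.444)
k + 91*(-2) = 706/9 + 91*(-2) = 706/9 - 182 = -932/9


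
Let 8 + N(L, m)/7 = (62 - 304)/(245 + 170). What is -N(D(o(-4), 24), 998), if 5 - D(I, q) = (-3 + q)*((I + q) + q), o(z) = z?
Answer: 24934/415 ≈ 60.082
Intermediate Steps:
D(I, q) = 5 - (-3 + q)*(I + 2*q) (D(I, q) = 5 - (-3 + q)*((I + q) + q) = 5 - (-3 + q)*(I + 2*q))
N(L, m) = -24934/415 (N(L, m) = -56 + 7*((62 - 304)/(245 + 170)) = -56 + 7*(-242/415) = -56 - 1694/415 = -24934/415)
-N(D(o(-4), 24), 998) = -1*(-24934/415) = 24934/415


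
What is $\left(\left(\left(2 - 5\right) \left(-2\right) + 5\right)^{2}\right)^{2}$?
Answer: $14641$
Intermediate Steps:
$\left(\left(\left(2 - 5\right) \left(-2\right) + 5\right)^{2}\right)^{2} = \left(\left(\left(-3\right) \left(-2\right) + 5\right)^{2}\right)^{2} = \left(\left(6 + 5\right)^{2}\right)^{2} = \left(11^{2}\right)^{2} = 121^{2} = 14641$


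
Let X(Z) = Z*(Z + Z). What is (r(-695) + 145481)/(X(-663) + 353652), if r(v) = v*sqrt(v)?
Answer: 145481/1232790 - 139*I*sqrt(695)/246558 ≈ 0.11801 - 0.014862*I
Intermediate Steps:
X(Z) = 2*Z**2 (X(Z) = Z*(2*Z) = 2*Z**2)
r(v) = v**(3/2)
(r(-695) + 145481)/(X(-663) + 353652) = ((-695)**(3/2) + 145481)/(2*(-663)**2 + 353652) = (-695*I*sqrt(695) + 145481)/(2*439569 + 353652) = (145481 - 695*I*sqrt(695))/(879138 + 353652) = (145481 - 695*I*sqrt(695))/1232790 = (145481 - 695*I*sqrt(695))*(1/1232790) = 145481/1232790 - 139*I*sqrt(695)/246558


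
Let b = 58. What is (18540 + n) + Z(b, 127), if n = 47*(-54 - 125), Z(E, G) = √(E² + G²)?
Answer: 10127 + √19493 ≈ 10267.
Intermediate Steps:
n = -8413 (n = 47*(-179) = -8413)
(18540 + n) + Z(b, 127) = (18540 - 8413) + √(58² + 127²) = 10127 + √(3364 + 16129) = 10127 + √19493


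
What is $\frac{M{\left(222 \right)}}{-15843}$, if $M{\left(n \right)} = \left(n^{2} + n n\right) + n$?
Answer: $- \frac{32930}{5281} \approx -6.2356$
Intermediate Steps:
$M{\left(n \right)} = n + 2 n^{2}$ ($M{\left(n \right)} = \left(n^{2} + n^{2}\right) + n = 2 n^{2} + n = n + 2 n^{2}$)
$\frac{M{\left(222 \right)}}{-15843} = \frac{222 \left(1 + 2 \cdot 222\right)}{-15843} = 222 \left(1 + 444\right) \left(- \frac{1}{15843}\right) = 222 \cdot 445 \left(- \frac{1}{15843}\right) = 98790 \left(- \frac{1}{15843}\right) = - \frac{32930}{5281}$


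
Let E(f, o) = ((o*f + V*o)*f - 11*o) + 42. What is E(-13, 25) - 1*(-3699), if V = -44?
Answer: 21991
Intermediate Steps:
E(f, o) = 42 - 11*o + f*(-44*o + f*o) (E(f, o) = ((o*f - 44*o)*f - 11*o) + 42 = ((f*o - 44*o)*f - 11*o) + 42 = ((-44*o + f*o)*f - 11*o) + 42 = (f*(-44*o + f*o) - 11*o) + 42 = (-11*o + f*(-44*o + f*o)) + 42 = 42 - 11*o + f*(-44*o + f*o))
E(-13, 25) - 1*(-3699) = (42 - 11*25 + 25*(-13)² - 44*(-13)*25) - 1*(-3699) = (42 - 275 + 25*169 + 14300) + 3699 = (42 - 275 + 4225 + 14300) + 3699 = 18292 + 3699 = 21991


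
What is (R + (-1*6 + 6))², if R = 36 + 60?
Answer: 9216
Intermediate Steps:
R = 96
(R + (-1*6 + 6))² = (96 + (-1*6 + 6))² = (96 + (-6 + 6))² = (96 + 0)² = 96² = 9216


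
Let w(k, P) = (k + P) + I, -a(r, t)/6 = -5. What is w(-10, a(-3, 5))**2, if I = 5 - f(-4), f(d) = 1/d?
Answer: 10201/16 ≈ 637.56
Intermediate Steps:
I = 21/4 (I = 5 - 1/(-4) = 5 - 1*(-1/4) = 5 + 1/4 = 21/4 ≈ 5.2500)
a(r, t) = 30 (a(r, t) = -6*(-5) = 30)
w(k, P) = 21/4 + P + k (w(k, P) = (k + P) + 21/4 = (P + k) + 21/4 = 21/4 + P + k)
w(-10, a(-3, 5))**2 = (21/4 + 30 - 10)**2 = (101/4)**2 = 10201/16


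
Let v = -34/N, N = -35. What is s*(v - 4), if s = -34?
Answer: 3604/35 ≈ 102.97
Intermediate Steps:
v = 34/35 (v = -34/(-35) = -34*(-1/35) = 34/35 ≈ 0.97143)
s*(v - 4) = -34*(34/35 - 4) = -34*(-106/35) = 3604/35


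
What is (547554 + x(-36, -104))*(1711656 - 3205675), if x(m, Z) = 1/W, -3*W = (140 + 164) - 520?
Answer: -58900039219891/72 ≈ -8.1806e+11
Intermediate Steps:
W = 72 (W = -((140 + 164) - 520)/3 = -(304 - 520)/3 = -1/3*(-216) = 72)
x(m, Z) = 1/72
(547554 + x(-36, -104))*(1711656 - 3205675) = (547554 + 1/72)*(1711656 - 3205675) = (39423889/72)*(-1494019) = -58900039219891/72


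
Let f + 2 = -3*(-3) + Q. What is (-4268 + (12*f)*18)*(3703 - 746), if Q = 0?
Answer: -8149492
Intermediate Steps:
f = 7 (f = -2 + (-3*(-3) + 0) = -2 + (9 + 0) = -2 + 9 = 7)
(-4268 + (12*f)*18)*(3703 - 746) = (-4268 + (12*7)*18)*(3703 - 746) = (-4268 + 84*18)*2957 = (-4268 + 1512)*2957 = -2756*2957 = -8149492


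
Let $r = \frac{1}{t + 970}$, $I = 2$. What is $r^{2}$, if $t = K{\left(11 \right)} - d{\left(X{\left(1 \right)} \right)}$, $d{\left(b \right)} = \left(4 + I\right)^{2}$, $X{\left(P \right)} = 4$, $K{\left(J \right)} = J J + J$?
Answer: $\frac{1}{1136356} \approx 8.8001 \cdot 10^{-7}$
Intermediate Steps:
$K{\left(J \right)} = J + J^{2}$ ($K{\left(J \right)} = J^{2} + J = J + J^{2}$)
$d{\left(b \right)} = 36$ ($d{\left(b \right)} = \left(4 + 2\right)^{2} = 6^{2} = 36$)
$t = 96$ ($t = 11 \left(1 + 11\right) - 36 = 11 \cdot 12 - 36 = 132 - 36 = 96$)
$r = \frac{1}{1066}$ ($r = \frac{1}{96 + 970} = \frac{1}{1066} \approx 0.00093809$)
$r^{2} = \left(\frac{1}{1066}\right)^{2} = \frac{1}{1136356}$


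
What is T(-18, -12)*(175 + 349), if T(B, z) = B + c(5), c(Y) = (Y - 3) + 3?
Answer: -6812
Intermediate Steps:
c(Y) = Y (c(Y) = (-3 + Y) + 3 = Y)
T(B, z) = 5 + B (T(B, z) = B + 5 = 5 + B)
T(-18, -12)*(175 + 349) = (5 - 18)*(175 + 349) = -13*524 = -6812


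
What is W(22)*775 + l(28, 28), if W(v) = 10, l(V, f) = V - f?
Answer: 7750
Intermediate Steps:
W(22)*775 + l(28, 28) = 10*775 + (28 - 1*28) = 7750 + (28 - 28) = 7750 + 0 = 7750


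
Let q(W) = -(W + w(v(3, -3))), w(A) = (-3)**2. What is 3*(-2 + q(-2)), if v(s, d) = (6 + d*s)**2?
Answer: -27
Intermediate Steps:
w(A) = 9
q(W) = -9 - W (q(W) = -(W + 9) = -(9 + W) = -9 - W)
3*(-2 + q(-2)) = 3*(-2 + (-9 - 1*(-2))) = 3*(-2 + (-9 + 2)) = 3*(-2 - 7) = 3*(-9) = -27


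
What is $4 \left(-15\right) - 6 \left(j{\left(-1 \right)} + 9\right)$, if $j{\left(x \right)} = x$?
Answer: $-108$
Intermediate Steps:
$4 \left(-15\right) - 6 \left(j{\left(-1 \right)} + 9\right) = 4 \left(-15\right) - 6 \left(-1 + 9\right) = -60 - 6 \cdot 8 = -60 - 48 = -108$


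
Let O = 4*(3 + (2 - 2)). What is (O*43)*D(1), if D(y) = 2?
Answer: 1032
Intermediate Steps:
O = 12 (O = 4*(3 + 0) = 4*3 = 12)
(O*43)*D(1) = (12*43)*2 = 516*2 = 1032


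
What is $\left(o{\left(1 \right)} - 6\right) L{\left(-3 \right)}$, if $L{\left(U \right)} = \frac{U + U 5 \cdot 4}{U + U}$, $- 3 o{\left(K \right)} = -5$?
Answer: $- \frac{91}{2} \approx -45.5$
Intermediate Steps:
$o{\left(K \right)} = \frac{5}{3}$ ($o{\left(K \right)} = \left(- \frac{1}{3}\right) \left(-5\right) = \frac{5}{3}$)
$L{\left(U \right)} = \frac{21}{2}$ ($L{\left(U \right)} = \frac{U + 5 U 4}{2 U} = \left(U + 20 U\right) \frac{1}{2 U} = 21 U \frac{1}{2 U} = \frac{21}{2}$)
$\left(o{\left(1 \right)} - 6\right) L{\left(-3 \right)} = \left(\frac{5}{3} - 6\right) \frac{21}{2} = \left(- \frac{13}{3}\right) \frac{21}{2} = - \frac{91}{2}$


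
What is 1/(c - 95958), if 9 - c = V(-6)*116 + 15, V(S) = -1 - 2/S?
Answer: -3/287660 ≈ -1.0429e-5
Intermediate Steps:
V(S) = -1 - 2/S
c = 214/3 (c = 9 - (((-2 - 1*(-6))/(-6))*116 + 15) = 9 - (-(-2 + 6)/6*116 + 15) = 9 - (-1/6*4*116 + 15) = 9 - (-2/3*116 + 15) = 9 - (-232/3 + 15) = 9 - 1*(-187/3) = 9 + 187/3 = 214/3 ≈ 71.333)
1/(c - 95958) = 1/(214/3 - 95958) = 1/(-287660/3) = -3/287660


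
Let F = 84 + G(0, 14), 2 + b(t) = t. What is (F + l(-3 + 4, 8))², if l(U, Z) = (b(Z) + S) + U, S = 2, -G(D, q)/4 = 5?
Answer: 5329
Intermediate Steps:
b(t) = -2 + t
G(D, q) = -20 (G(D, q) = -4*5 = -20)
l(U, Z) = U + Z (l(U, Z) = ((-2 + Z) + 2) + U = Z + U = U + Z)
F = 64 (F = 84 - 20 = 64)
(F + l(-3 + 4, 8))² = (64 + ((-3 + 4) + 8))² = (64 + (1 + 8))² = (64 + 9)² = 73² = 5329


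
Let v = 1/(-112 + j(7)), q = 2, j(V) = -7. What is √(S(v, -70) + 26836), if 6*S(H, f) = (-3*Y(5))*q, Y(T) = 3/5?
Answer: √670885/5 ≈ 163.82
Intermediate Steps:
Y(T) = ⅗ (Y(T) = 3*(⅕) = ⅗)
v = -1/119 (v = 1/(-112 - 7) = 1/(-119) = -1/119 ≈ -0.0084034)
S(H, f) = -⅗ (S(H, f) = (-3*⅗*2)/6 = (-9/5*2)/6 = (⅙)*(-18/5) = -⅗)
√(S(v, -70) + 26836) = √(-⅗ + 26836) = √(134177/5) = √670885/5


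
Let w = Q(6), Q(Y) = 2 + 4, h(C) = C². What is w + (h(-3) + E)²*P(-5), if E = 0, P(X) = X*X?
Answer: 2031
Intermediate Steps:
P(X) = X²
Q(Y) = 6
w = 6
w + (h(-3) + E)²*P(-5) = 6 + ((-3)² + 0)²*(-5)² = 6 + (9 + 0)²*25 = 6 + 9²*25 = 6 + 81*25 = 6 + 2025 = 2031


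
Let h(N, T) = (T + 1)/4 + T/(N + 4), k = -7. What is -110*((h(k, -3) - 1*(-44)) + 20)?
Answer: -7095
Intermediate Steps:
h(N, T) = ¼ + T/4 + T/(4 + N) (h(N, T) = (1 + T)*(¼) + T/(4 + N) = (¼ + T/4) + T/(4 + N) = ¼ + T/4 + T/(4 + N))
-110*((h(k, -3) - 1*(-44)) + 20) = -110*(((4 - 7 + 8*(-3) - 7*(-3))/(4*(4 - 7)) - 1*(-44)) + 20) = -110*(((¼)*(4 - 7 - 24 + 21)/(-3) + 44) + 20) = -110*(((¼)*(-⅓)*(-6) + 44) + 20) = -110*((½ + 44) + 20) = -110*(89/2 + 20) = -110*129/2 = -7095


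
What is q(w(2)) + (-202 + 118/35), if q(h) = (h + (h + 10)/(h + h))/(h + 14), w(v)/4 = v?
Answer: -1220997/6160 ≈ -198.21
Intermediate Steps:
w(v) = 4*v
q(h) = (h + (10 + h)/(2*h))/(14 + h) (q(h) = (h + (10 + h)/((2*h)))/(14 + h) = (h + (10 + h)*(1/(2*h)))/(14 + h) = (h + (10 + h)/(2*h))/(14 + h))
q(w(2)) + (-202 + 118/35) = (5 + (4*2)² + (4*2)/2)/(((4*2))*(14 + 4*2)) + (-202 + 118/35) = (5 + 8² + (½)*8)/(8*(14 + 8)) + (-202 + 118*(1/35)) = (⅛)*(5 + 64 + 4)/22 + (-202 + 118/35) = (⅛)*(1/22)*73 - 6952/35 = 73/176 - 6952/35 = -1220997/6160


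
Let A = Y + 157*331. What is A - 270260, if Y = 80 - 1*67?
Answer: -218280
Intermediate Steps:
Y = 13 (Y = 80 - 67 = 13)
A = 51980 (A = 13 + 157*331 = 13 + 51967 = 51980)
A - 270260 = 51980 - 270260 = -218280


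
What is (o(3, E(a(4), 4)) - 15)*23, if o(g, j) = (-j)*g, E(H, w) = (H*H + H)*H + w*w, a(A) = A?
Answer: -6969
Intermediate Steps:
E(H, w) = w**2 + H*(H + H**2) (E(H, w) = (H**2 + H)*H + w**2 = (H + H**2)*H + w**2 = H*(H + H**2) + w**2 = w**2 + H*(H + H**2))
o(g, j) = -g*j
(o(3, E(a(4), 4)) - 15)*23 = (-1*3*(4**2 + 4**3 + 4**2) - 15)*23 = (-1*3*(16 + 64 + 16) - 15)*23 = (-1*3*96 - 15)*23 = (-288 - 15)*23 = -303*23 = -6969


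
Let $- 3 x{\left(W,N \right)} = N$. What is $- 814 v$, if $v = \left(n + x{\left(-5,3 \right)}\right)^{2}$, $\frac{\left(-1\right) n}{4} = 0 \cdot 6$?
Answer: $-814$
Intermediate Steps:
$x{\left(W,N \right)} = - \frac{N}{3}$
$n = 0$ ($n = - 4 \cdot 0 \cdot 6 = \left(-4\right) 0 = 0$)
$v = 1$ ($v = \left(0 - 1\right)^{2} = \left(-1\right)^{2} = 1$)
$- 814 v = \left(-814\right) 1 = -814$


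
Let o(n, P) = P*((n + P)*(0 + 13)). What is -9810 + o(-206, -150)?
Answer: 684390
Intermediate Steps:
o(n, P) = P*(13*P + 13*n) (o(n, P) = P*((P + n)*13) = P*(13*P + 13*n))
-9810 + o(-206, -150) = -9810 + 13*(-150)*(-150 - 206) = -9810 + 13*(-150)*(-356) = -9810 + 694200 = 684390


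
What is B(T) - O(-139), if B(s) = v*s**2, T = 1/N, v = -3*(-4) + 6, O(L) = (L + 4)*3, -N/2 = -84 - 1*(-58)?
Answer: 547569/1352 ≈ 405.01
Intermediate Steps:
N = 52 (N = -2*(-84 - 1*(-58)) = -2*(-84 + 58) = -2*(-26) = 52)
O(L) = 12 + 3*L (O(L) = (4 + L)*3 = 12 + 3*L)
v = 18 (v = 12 + 6 = 18)
T = 1/52 ≈ 0.019231
B(s) = 18*s**2
B(T) - O(-139) = 18*(1/52)**2 - (12 + 3*(-139)) = 18*(1/2704) - (12 - 417) = 9/1352 - 1*(-405) = 9/1352 + 405 = 547569/1352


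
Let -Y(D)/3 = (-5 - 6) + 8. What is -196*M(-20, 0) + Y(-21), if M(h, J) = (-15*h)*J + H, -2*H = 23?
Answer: 2263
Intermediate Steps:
H = -23/2 (H = -1/2*23 = -23/2 ≈ -11.500)
Y(D) = 9 (Y(D) = -3*((-5 - 6) + 8) = -3*(-11 + 8) = -3*(-3) = 9)
M(h, J) = -23/2 - 15*J*h (M(h, J) = (-15*h)*J - 23/2 = -15*J*h - 23/2 = -23/2 - 15*J*h)
-196*M(-20, 0) + Y(-21) = -196*(-23/2 - 15*0*(-20)) + 9 = -196*(-23/2 + 0) + 9 = -196*(-23/2) + 9 = 2254 + 9 = 2263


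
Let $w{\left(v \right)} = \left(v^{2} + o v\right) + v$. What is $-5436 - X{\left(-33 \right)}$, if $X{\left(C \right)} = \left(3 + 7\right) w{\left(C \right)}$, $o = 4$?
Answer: $-14676$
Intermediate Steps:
$w{\left(v \right)} = v^{2} + 5 v$ ($w{\left(v \right)} = \left(v^{2} + 4 v\right) + v = v^{2} + 5 v$)
$X{\left(C \right)} = 10 C \left(5 + C\right)$ ($X{\left(C \right)} = \left(3 + 7\right) C \left(5 + C\right) = 10 C \left(5 + C\right)$)
$-5436 - X{\left(-33 \right)} = -5436 - 10 \left(-33\right) \left(5 - 33\right) = -5436 - 10 \left(-33\right) \left(-28\right) = -5436 - 9240 = -14676$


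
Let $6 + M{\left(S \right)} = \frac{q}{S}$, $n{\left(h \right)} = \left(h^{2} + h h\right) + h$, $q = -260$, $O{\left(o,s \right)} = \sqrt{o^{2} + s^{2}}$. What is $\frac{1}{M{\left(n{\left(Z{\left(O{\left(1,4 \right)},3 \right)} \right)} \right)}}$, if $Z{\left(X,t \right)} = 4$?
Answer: $- \frac{9}{119} \approx -0.07563$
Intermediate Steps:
$n{\left(h \right)} = h + 2 h^{2}$ ($n{\left(h \right)} = \left(h^{2} + h^{2}\right) + h = 2 h^{2} + h = h + 2 h^{2}$)
$M{\left(S \right)} = -6 - \frac{260}{S}$
$\frac{1}{M{\left(n{\left(Z{\left(O{\left(1,4 \right)},3 \right)} \right)} \right)}} = \frac{1}{-6 - \frac{260}{4 \left(1 + 2 \cdot 4\right)}} = \frac{1}{-6 - \frac{260}{4 \left(1 + 8\right)}} = \frac{1}{-6 - \frac{260}{4 \cdot 9}} = \frac{1}{-6 - \frac{260}{36}} = \frac{1}{-6 - \frac{65}{9}} = \frac{1}{- \frac{119}{9}} = - \frac{9}{119}$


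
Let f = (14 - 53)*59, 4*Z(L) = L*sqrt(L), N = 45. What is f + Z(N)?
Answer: -2301 + 135*sqrt(5)/4 ≈ -2225.5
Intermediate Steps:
Z(L) = L**(3/2)/4 (Z(L) = (L*sqrt(L))/4 = L**(3/2)/4)
f = -2301 (f = -39*59 = -2301)
f + Z(N) = -2301 + 45**(3/2)/4 = -2301 + (135*sqrt(5))/4 = -2301 + 135*sqrt(5)/4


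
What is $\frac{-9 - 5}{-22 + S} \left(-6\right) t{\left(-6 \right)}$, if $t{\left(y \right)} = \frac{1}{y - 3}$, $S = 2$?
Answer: $\frac{7}{15} \approx 0.46667$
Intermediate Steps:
$t{\left(y \right)} = \frac{1}{-3 + y}$
$\frac{-9 - 5}{-22 + S} \left(-6\right) t{\left(-6 \right)} = \frac{\frac{-9 - 5}{-22 + 2} \left(-6\right)}{-3 - 6} = \frac{- \frac{14}{-20} \left(-6\right)}{-9} = \left(-14\right) \left(- \frac{1}{20}\right) \left(-6\right) \left(- \frac{1}{9}\right) = \frac{7}{10} \left(-6\right) \left(- \frac{1}{9}\right) = \left(- \frac{21}{5}\right) \left(- \frac{1}{9}\right) = \frac{7}{15}$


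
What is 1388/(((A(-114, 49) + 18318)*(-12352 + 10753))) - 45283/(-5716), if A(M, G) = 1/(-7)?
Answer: 9284398330669/1171961625900 ≈ 7.9221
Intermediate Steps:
A(M, G) = -1/7
1388/(((A(-114, 49) + 18318)*(-12352 + 10753))) - 45283/(-5716) = 1388/(((-1/7 + 18318)*(-12352 + 10753))) - 45283/(-5716) = 1388/(((128225/7)*(-1599))) - 45283*(-1/5716) = 1388/(-205031775/7) + 45283/5716 = 1388*(-7/205031775) + 45283/5716 = -9716/205031775 + 45283/5716 = 9284398330669/1171961625900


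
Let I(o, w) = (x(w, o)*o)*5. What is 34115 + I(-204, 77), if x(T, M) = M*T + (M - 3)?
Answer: 16267415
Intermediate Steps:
x(T, M) = -3 + M + M*T (x(T, M) = M*T + (-3 + M) = -3 + M + M*T)
I(o, w) = 5*o*(-3 + o + o*w) (I(o, w) = ((-3 + o + o*w)*o)*5 = (o*(-3 + o + o*w))*5 = 5*o*(-3 + o + o*w))
34115 + I(-204, 77) = 34115 + 5*(-204)*(-3 - 204 - 204*77) = 34115 + 5*(-204)*(-3 - 204 - 15708) = 34115 + 5*(-204)*(-15915) = 34115 + 16233300 = 16267415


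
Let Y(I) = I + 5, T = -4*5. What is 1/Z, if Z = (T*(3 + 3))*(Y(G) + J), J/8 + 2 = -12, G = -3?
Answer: 1/13200 ≈ 7.5758e-5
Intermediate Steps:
J = -112 (J = -16 + 8*(-12) = -16 - 96 = -112)
T = -20
Y(I) = 5 + I
Z = 13200 (Z = (-20*(3 + 3))*((5 - 3) - 112) = (-20*6)*(2 - 112) = -120*(-110) = 13200)
1/Z = 1/13200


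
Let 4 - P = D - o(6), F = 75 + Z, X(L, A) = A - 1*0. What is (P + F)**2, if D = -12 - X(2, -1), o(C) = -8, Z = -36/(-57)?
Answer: 2464900/361 ≈ 6828.0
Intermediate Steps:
Z = 12/19 (Z = -36*(-1/57) = 12/19 ≈ 0.63158)
X(L, A) = A (X(L, A) = A + 0 = A)
D = -11 (D = -12 - 1*(-1) = -12 + 1 = -11)
F = 1437/19 (F = 75 + 12/19 = 1437/19 ≈ 75.632)
P = 7 (P = 4 - (-11 - 1*(-8)) = 4 - (-11 + 8) = 4 - 1*(-3) = 4 + 3 = 7)
(P + F)**2 = (7 + 1437/19)**2 = (1570/19)**2 = 2464900/361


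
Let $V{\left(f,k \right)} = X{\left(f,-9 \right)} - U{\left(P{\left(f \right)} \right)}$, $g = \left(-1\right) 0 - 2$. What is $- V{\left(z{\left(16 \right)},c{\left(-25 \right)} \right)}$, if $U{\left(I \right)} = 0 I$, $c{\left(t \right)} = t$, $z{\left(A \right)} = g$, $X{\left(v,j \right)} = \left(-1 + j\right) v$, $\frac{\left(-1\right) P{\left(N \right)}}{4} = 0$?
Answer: $-20$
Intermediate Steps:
$P{\left(N \right)} = 0$ ($P{\left(N \right)} = \left(-4\right) 0 = 0$)
$X{\left(v,j \right)} = v \left(-1 + j\right)$
$g = -2$ ($g = 0 - 2 = -2$)
$z{\left(A \right)} = -2$
$U{\left(I \right)} = 0$
$V{\left(f,k \right)} = - 10 f$ ($V{\left(f,k \right)} = f \left(-1 - 9\right) - 0 = f \left(-10\right) + 0 = - 10 f + 0 = - 10 f$)
$- V{\left(z{\left(16 \right)},c{\left(-25 \right)} \right)} = - \left(-10\right) \left(-2\right) = \left(-1\right) 20 = -20$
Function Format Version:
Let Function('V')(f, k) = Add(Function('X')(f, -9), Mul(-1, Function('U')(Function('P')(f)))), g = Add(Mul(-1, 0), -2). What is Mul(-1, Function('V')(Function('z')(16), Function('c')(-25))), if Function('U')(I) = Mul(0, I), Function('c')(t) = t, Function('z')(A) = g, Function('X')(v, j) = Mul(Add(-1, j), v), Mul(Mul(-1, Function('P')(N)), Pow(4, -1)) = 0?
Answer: -20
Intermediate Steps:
Function('P')(N) = 0 (Function('P')(N) = Mul(-4, 0) = 0)
Function('X')(v, j) = Mul(v, Add(-1, j))
g = -2 (g = Add(0, -2) = -2)
Function('z')(A) = -2
Function('U')(I) = 0
Function('V')(f, k) = Mul(-10, f) (Function('V')(f, k) = Add(Mul(f, Add(-1, -9)), Mul(-1, 0)) = Add(Mul(f, -10), 0) = Add(Mul(-10, f), 0) = Mul(-10, f))
Mul(-1, Function('V')(Function('z')(16), Function('c')(-25))) = Mul(-1, Mul(-10, -2)) = Mul(-1, 20) = -20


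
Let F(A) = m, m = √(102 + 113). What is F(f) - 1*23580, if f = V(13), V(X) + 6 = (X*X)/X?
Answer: -23580 + √215 ≈ -23565.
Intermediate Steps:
V(X) = -6 + X (V(X) = -6 + (X*X)/X = -6 + X²/X = -6 + X)
m = √215 ≈ 14.663
f = 7 (f = -6 + 13 = 7)
F(A) = √215
F(f) - 1*23580 = √215 - 1*23580 = √215 - 23580 = -23580 + √215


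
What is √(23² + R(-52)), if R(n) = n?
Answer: 3*√53 ≈ 21.840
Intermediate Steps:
√(23² + R(-52)) = √(23² - 52) = √(529 - 52) = √477 = 3*√53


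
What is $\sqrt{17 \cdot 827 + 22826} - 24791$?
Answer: $-24791 + \sqrt{36885} \approx -24599.0$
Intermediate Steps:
$\sqrt{17 \cdot 827 + 22826} - 24791 = \sqrt{14059 + 22826} - 24791 = \sqrt{36885} - 24791 = -24791 + \sqrt{36885}$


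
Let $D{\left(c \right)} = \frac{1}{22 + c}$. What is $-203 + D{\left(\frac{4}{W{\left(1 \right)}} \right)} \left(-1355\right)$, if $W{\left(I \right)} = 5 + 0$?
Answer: $- \frac{29917}{114} \approx -262.43$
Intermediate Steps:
$W{\left(I \right)} = 5$
$-203 + D{\left(\frac{4}{W{\left(1 \right)}} \right)} \left(-1355\right) = -203 + \frac{1}{22 + \frac{4}{5}} \left(-1355\right) = -203 + \frac{1}{\frac{114}{5}} \left(-1355\right) = -203 + \frac{5}{114} \left(-1355\right) = -203 - \frac{6775}{114} = - \frac{29917}{114}$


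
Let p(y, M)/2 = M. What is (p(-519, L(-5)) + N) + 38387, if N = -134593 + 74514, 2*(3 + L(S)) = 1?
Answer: -21697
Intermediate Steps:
L(S) = -5/2 (L(S) = -3 + (1/2)*1 = -3 + 1/2 = -5/2)
p(y, M) = 2*M
N = -60079
(p(-519, L(-5)) + N) + 38387 = (2*(-5/2) - 60079) + 38387 = (-5 - 60079) + 38387 = -60084 + 38387 = -21697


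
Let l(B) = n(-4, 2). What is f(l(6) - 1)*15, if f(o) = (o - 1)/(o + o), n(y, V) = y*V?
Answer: 25/3 ≈ 8.3333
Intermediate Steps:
n(y, V) = V*y
l(B) = -8 (l(B) = 2*(-4) = -8)
f(o) = (-1 + o)/(2*o) (f(o) = (-1 + o)/((2*o)) = (-1 + o)*(1/(2*o)) = (-1 + o)/(2*o))
f(l(6) - 1)*15 = ((-1 + (-8 - 1))/(2*(-8 - 1)))*15 = ((1/2)*(-1 - 9)/(-9))*15 = ((1/2)*(-1/9)*(-10))*15 = (5/9)*15 = 25/3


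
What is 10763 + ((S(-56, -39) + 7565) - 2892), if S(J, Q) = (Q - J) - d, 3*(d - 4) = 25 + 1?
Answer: 46321/3 ≈ 15440.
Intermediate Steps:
d = 38/3 (d = 4 + (25 + 1)/3 = 4 + (⅓)*26 = 4 + 26/3 = 38/3 ≈ 12.667)
S(J, Q) = -38/3 + Q - J (S(J, Q) = (Q - J) - 1*38/3 = (Q - J) - 38/3 = -38/3 + Q - J)
10763 + ((S(-56, -39) + 7565) - 2892) = 10763 + (((-38/3 - 39 - 1*(-56)) + 7565) - 2892) = 10763 + (((-38/3 - 39 + 56) + 7565) - 2892) = 10763 + ((13/3 + 7565) - 2892) = 10763 + (22708/3 - 2892) = 10763 + 14032/3 = 46321/3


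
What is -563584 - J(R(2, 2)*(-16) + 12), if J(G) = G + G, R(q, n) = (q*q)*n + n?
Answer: -563288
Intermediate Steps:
R(q, n) = n + n*q² (R(q, n) = q²*n + n = n*q² + n = n + n*q²)
J(G) = 2*G
-563584 - J(R(2, 2)*(-16) + 12) = -563584 - 2*((2*(1 + 2²))*(-16) + 12) = -563584 - 2*((2*(1 + 4))*(-16) + 12) = -563584 - 2*((2*5)*(-16) + 12) = -563584 - 2*(10*(-16) + 12) = -563584 - 2*(-160 + 12) = -563584 - 2*(-148) = -563584 - 1*(-296) = -563584 + 296 = -563288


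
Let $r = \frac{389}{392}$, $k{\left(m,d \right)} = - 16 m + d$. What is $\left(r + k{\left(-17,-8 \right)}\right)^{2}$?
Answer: $\frac{10790431129}{153664} \approx 70221.0$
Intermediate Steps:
$k{\left(m,d \right)} = d - 16 m$
$r = \frac{389}{392}$ ($r = 389 \cdot \frac{1}{392} = \frac{389}{392} \approx 0.99235$)
$\left(r + k{\left(-17,-8 \right)}\right)^{2} = \left(\frac{389}{392} - -264\right)^{2} = \left(\frac{389}{392} + \left(-8 + 272\right)\right)^{2} = \left(\frac{389}{392} + 264\right)^{2} = \left(\frac{103877}{392}\right)^{2} = \frac{10790431129}{153664}$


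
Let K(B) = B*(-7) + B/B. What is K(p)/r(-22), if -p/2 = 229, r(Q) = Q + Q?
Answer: -3207/44 ≈ -72.886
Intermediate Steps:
r(Q) = 2*Q
p = -458 (p = -2*229 = -458)
K(B) = 1 - 7*B (K(B) = -7*B + 1 = 1 - 7*B)
K(p)/r(-22) = (1 - 7*(-458))/((2*(-22))) = (1 + 3206)/(-44) = 3207*(-1/44) = -3207/44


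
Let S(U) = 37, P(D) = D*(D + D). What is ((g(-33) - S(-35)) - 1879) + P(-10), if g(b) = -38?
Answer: -1754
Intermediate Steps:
P(D) = 2*D**2 (P(D) = D*(2*D) = 2*D**2)
((g(-33) - S(-35)) - 1879) + P(-10) = ((-38 - 1*37) - 1879) + 2*(-10)**2 = ((-38 - 37) - 1879) + 2*100 = (-75 - 1879) + 200 = -1954 + 200 = -1754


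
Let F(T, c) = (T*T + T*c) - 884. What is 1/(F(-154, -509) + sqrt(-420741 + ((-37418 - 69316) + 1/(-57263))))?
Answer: 12655123/1280992189161 - I*sqrt(1729617515425538)/586694422635738 ≈ 9.8792e-6 - 7.0886e-8*I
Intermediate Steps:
F(T, c) = -884 + T**2 + T*c (F(T, c) = (T**2 + T*c) - 884 = -884 + T**2 + T*c)
1/(F(-154, -509) + sqrt(-420741 + ((-37418 - 69316) + 1/(-57263)))) = 1/((-884 + (-154)**2 - 154*(-509)) + sqrt(-420741 + ((-37418 - 69316) + 1/(-57263)))) = 1/((-884 + 23716 + 78386) + sqrt(-420741 + (-106734 - 1/57263))) = 1/(101218 + sqrt(-420741 - 6111909043/57263)) = 1/(101218 + sqrt(-30204800926/57263)) = 1/(101218 + I*sqrt(1729617515425538)/57263)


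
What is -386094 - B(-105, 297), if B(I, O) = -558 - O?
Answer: -385239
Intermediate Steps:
-386094 - B(-105, 297) = -386094 - (-558 - 1*297) = -386094 - (-558 - 297) = -386094 - 1*(-855) = -386094 + 855 = -385239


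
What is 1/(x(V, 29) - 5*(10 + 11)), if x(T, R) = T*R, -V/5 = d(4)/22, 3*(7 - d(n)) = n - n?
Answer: -22/3325 ≈ -0.0066165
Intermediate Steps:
d(n) = 7 (d(n) = 7 - (n - n)/3 = 7 - ⅓*0 = 7 + 0 = 7)
V = -35/22 ≈ -1.5909
x(T, R) = R*T
1/(x(V, 29) - 5*(10 + 11)) = 1/(29*(-35/22) - 5*(10 + 11)) = 1/(-1015/22 - 5*21) = 1/(-1015/22 - 105) = 1/(-3325/22) = -22/3325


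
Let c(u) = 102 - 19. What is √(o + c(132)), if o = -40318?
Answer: I*√40235 ≈ 200.59*I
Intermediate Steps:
c(u) = 83
√(o + c(132)) = √(-40318 + 83) = √(-40235) = I*√40235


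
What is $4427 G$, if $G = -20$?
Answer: $-88540$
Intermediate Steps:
$4427 G = 4427 \left(-20\right) = -88540$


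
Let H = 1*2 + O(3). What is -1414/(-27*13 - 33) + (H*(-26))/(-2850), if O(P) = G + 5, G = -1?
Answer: 340817/91200 ≈ 3.7370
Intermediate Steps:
O(P) = 4 (O(P) = -1 + 5 = 4)
H = 6 (H = 1*2 + 4 = 2 + 4 = 6)
-1414/(-27*13 - 33) + (H*(-26))/(-2850) = -1414/(-27*13 - 33) + (6*(-26))/(-2850) = -1414/(-351 - 33) - 156*(-1/2850) = -1414/(-384) + 26/475 = -1414*(-1/384) + 26/475 = 707/192 + 26/475 = 340817/91200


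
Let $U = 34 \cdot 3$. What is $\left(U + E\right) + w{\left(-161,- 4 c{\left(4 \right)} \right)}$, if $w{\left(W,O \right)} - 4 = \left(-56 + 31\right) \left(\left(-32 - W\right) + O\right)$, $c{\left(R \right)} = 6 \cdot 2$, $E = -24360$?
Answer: $-26279$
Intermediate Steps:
$c{\left(R \right)} = 12$
$w{\left(W,O \right)} = 804 - 25 O + 25 W$ ($w{\left(W,O \right)} = 4 + \left(-56 + 31\right) \left(\left(-32 - W\right) + O\right) = 4 - 25 \left(-32 + O - W\right) = 4 + \left(800 - 25 O + 25 W\right) = 804 - 25 O + 25 W$)
$U = 102$
$\left(U + E\right) + w{\left(-161,- 4 c{\left(4 \right)} \right)} = \left(102 - 24360\right) + \left(804 - 25 \left(\left(-4\right) 12\right) + 25 \left(-161\right)\right) = -24258 - 2021 = -26279$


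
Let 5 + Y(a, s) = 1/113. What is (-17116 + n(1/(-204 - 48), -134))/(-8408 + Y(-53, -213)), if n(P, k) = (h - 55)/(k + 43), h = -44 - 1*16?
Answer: 175990833/86510788 ≈ 2.0343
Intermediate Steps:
h = -60 (h = -44 - 16 = -60)
Y(a, s) = -564/113 (Y(a, s) = -5 + 1/113 = -564/113)
n(P, k) = -115/(43 + k) (n(P, k) = (-60 - 55)/(k + 43) = -115/(43 + k))
(-17116 + n(1/(-204 - 48), -134))/(-8408 + Y(-53, -213)) = (-17116 - 115/(43 - 134))/(-8408 - 564/113) = (-17116 - 115/(-91))/(-950668/113) = (-17116 - 115*(-1/91))*(-113/950668) = (-17116 + 115/91)*(-113/950668) = -1557441/91*(-113/950668) = 175990833/86510788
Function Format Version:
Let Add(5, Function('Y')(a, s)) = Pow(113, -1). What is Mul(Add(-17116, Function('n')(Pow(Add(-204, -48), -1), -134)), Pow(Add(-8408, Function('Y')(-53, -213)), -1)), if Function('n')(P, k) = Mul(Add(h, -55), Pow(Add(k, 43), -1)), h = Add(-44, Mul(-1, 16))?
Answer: Rational(175990833, 86510788) ≈ 2.0343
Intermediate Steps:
h = -60 (h = Add(-44, -16) = -60)
Function('Y')(a, s) = Rational(-564, 113) (Function('Y')(a, s) = Add(-5, Pow(113, -1)) = Add(-5, Rational(1, 113)) = Rational(-564, 113))
Function('n')(P, k) = Mul(-115, Pow(Add(43, k), -1)) (Function('n')(P, k) = Mul(Add(-60, -55), Pow(Add(k, 43), -1)) = Mul(-115, Pow(Add(43, k), -1)))
Mul(Add(-17116, Function('n')(Pow(Add(-204, -48), -1), -134)), Pow(Add(-8408, Function('Y')(-53, -213)), -1)) = Mul(Add(-17116, Mul(-115, Pow(Add(43, -134), -1))), Pow(Add(-8408, Rational(-564, 113)), -1)) = Mul(Add(-17116, Mul(-115, Pow(-91, -1))), Pow(Rational(-950668, 113), -1)) = Mul(Add(-17116, Mul(-115, Rational(-1, 91))), Rational(-113, 950668)) = Mul(Add(-17116, Rational(115, 91)), Rational(-113, 950668)) = Mul(Rational(-1557441, 91), Rational(-113, 950668)) = Rational(175990833, 86510788)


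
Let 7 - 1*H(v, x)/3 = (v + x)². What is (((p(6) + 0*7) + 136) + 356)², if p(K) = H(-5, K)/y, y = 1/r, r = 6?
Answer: 360000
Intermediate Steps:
H(v, x) = 21 - 3*(v + x)²
y = ⅙ (y = 1/6 = ⅙ ≈ 0.16667)
p(K) = 126 - 18*(-5 + K)² (p(K) = (21 - 3*(-5 + K)²)/(⅙) = (21 - 3*(-5 + K)²)*6 = 126 - 18*(-5 + K)²)
(((p(6) + 0*7) + 136) + 356)² = ((((126 - 18*(-5 + 6)²) + 0*7) + 136) + 356)² = ((((126 - 18*1²) + 0) + 136) + 356)² = ((((126 - 18*1) + 0) + 136) + 356)² = ((((126 - 18) + 0) + 136) + 356)² = (((108 + 0) + 136) + 356)² = ((108 + 136) + 356)² = (244 + 356)² = 600² = 360000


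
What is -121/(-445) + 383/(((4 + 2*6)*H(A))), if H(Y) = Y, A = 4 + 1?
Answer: 36023/7120 ≈ 5.0594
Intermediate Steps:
A = 5
-121/(-445) + 383/(((4 + 2*6)*H(A))) = -121/(-445) + 383/(((4 + 2*6)*5)) = -121*(-1/445) + 383/(((4 + 12)*5)) = 121/445 + 383/((16*5)) = 121/445 + 383/80 = 36023/7120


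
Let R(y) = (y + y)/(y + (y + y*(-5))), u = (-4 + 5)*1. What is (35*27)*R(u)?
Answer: -630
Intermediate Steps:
u = 1 (u = 1*1 = 1)
R(y) = -⅔ (R(y) = (2*y)/(y + (y - 5*y)) = (2*y)/(y - 4*y) = (2*y)/((-3*y)) = (2*y)*(-1/(3*y)) = -⅔)
(35*27)*R(u) = (35*27)*(-⅔) = 945*(-⅔) = -630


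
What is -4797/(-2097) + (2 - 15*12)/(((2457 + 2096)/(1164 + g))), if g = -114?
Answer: -41120951/1060849 ≈ -38.762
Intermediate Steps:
-4797/(-2097) + (2 - 15*12)/(((2457 + 2096)/(1164 + g))) = -4797/(-2097) + (2 - 15*12)/(((2457 + 2096)/(1164 - 114))) = -4797*(-1/2097) + (2 - 180)/((4553/1050)) = 533/233 - 178/(4553*(1/1050)) = 533/233 - 178/4553/1050 = 533/233 - 178*1050/4553 = 533/233 - 186900/4553 = -41120951/1060849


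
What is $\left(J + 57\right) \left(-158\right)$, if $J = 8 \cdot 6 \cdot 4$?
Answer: $-39342$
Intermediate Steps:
$J = 192$ ($J = 48 \cdot 4 = 192$)
$\left(J + 57\right) \left(-158\right) = \left(192 + 57\right) \left(-158\right) = 249 \left(-158\right) = -39342$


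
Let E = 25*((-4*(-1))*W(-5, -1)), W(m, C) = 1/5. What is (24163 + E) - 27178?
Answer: -2995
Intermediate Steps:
W(m, C) = 1/5
E = 20 (E = 25*(-4*(-1)*(1/5)) = 25*(4*(1/5)) = 25*(4/5) = 20)
(24163 + E) - 27178 = (24163 + 20) - 27178 = 24183 - 27178 = -2995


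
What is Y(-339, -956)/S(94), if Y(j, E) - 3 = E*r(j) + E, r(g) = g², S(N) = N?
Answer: -109865429/94 ≈ -1.1688e+6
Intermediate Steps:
Y(j, E) = 3 + E + E*j² (Y(j, E) = 3 + (E*j² + E) = 3 + (E + E*j²) = 3 + E + E*j²)
Y(-339, -956)/S(94) = (3 - 956 - 956*(-339)²)/94 = (3 - 956 - 956*114921)*(1/94) = (3 - 956 - 109864476)*(1/94) = -109865429*1/94 = -109865429/94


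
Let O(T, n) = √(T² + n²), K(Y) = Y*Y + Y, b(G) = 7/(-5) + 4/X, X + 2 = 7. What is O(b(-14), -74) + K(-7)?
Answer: 42 + √136909/5 ≈ 116.00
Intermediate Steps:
X = 5 (X = -2 + 7 = 5)
b(G) = -⅗ (b(G) = 7/(-5) + 4/5 = 7*(-⅕) + 4*(⅕) = -7/5 + ⅘ = -⅗)
K(Y) = Y + Y² (K(Y) = Y² + Y = Y + Y²)
O(b(-14), -74) + K(-7) = √((-⅗)² + (-74)²) - 7*(1 - 7) = √(9/25 + 5476) - 7*(-6) = √(136909/25) + 42 = √136909/5 + 42 = 42 + √136909/5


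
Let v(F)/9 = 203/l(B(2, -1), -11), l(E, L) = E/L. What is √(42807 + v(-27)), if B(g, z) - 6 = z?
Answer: √969690/5 ≈ 196.95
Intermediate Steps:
B(g, z) = 6 + z
v(F) = -20097/5 (v(F) = 9*(203/(((6 - 1)/(-11)))) = 9*(203/((5*(-1/11)))) = 9*(203/(-5/11)) = 9*(203*(-11/5)) = 9*(-2233/5) = -20097/5)
√(42807 + v(-27)) = √(42807 - 20097/5) = √(193938/5) = √969690/5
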